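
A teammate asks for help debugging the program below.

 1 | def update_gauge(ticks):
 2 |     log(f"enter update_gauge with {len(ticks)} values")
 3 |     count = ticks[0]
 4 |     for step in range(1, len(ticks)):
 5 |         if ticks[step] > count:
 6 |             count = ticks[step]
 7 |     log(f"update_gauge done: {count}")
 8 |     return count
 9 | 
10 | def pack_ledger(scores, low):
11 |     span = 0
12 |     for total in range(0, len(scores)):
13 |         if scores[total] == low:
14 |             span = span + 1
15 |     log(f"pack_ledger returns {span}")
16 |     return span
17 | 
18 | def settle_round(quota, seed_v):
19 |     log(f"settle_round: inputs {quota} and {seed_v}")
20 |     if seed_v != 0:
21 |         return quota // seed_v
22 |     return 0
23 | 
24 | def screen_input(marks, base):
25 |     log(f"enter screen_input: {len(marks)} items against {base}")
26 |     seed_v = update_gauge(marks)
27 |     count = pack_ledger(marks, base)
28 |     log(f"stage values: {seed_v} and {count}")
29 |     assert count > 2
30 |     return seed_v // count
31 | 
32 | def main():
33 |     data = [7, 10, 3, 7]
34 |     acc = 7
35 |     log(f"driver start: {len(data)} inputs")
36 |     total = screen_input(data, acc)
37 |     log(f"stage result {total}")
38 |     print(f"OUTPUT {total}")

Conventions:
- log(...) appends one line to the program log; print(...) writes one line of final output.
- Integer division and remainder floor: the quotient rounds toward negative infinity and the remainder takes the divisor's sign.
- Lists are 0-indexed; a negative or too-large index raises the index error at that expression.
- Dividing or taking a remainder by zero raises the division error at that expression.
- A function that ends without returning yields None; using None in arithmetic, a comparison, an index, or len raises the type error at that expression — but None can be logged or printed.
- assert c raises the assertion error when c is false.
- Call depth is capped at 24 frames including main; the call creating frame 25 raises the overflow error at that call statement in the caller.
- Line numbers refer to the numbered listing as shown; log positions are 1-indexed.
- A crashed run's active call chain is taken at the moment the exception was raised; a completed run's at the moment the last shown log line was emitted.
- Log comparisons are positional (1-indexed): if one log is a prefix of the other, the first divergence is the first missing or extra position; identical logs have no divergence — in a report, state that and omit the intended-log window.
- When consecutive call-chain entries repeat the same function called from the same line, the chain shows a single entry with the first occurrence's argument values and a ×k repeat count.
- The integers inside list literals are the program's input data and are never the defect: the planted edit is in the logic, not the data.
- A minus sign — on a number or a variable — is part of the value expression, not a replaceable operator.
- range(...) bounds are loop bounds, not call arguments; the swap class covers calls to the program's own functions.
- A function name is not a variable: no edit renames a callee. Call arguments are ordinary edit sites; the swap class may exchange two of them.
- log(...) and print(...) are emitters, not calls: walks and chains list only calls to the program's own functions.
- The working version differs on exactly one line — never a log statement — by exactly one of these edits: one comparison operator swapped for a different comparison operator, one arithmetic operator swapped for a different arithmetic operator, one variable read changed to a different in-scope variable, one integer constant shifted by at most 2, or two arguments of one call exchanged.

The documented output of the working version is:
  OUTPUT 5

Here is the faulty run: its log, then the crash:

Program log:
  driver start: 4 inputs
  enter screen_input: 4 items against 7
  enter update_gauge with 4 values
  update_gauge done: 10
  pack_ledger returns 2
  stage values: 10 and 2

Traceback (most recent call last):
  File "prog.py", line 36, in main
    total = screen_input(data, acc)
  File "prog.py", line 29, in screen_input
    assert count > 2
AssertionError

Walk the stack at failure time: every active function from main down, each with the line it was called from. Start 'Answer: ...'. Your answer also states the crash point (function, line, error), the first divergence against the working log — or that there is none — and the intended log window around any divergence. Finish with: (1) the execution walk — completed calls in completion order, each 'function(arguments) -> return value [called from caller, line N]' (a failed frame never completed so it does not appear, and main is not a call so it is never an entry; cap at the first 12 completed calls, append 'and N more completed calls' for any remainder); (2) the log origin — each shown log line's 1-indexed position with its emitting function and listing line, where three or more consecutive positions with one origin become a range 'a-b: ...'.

Answer: main -> screen_input (called at line 36).
Core observation: Only 6 log lines were emitted before the run died; the intended continuation was 'stage result 5'.
Crash: screen_input, line 29, AssertionError.
First divergence: position 7; the shown log stops at 6 lines while the working version next logs 'stage result 5'.
Intended log window:
  5: pack_ledger returns 2
  6: stage values: 10 and 2
  7: stage result 5
Execution walk:
  update_gauge([7, 10, 3, 7]) -> 10  [called from screen_input, line 26]
  pack_ledger([7, 10, 3, 7], 7) -> 2  [called from screen_input, line 27]
Origin of each log line:
  1: emitted by main (line 35)
  2: emitted by screen_input (line 25)
  3: emitted by update_gauge (line 2)
  4: emitted by update_gauge (line 7)
  5: emitted by pack_ledger (line 15)
  6: emitted by screen_input (line 28)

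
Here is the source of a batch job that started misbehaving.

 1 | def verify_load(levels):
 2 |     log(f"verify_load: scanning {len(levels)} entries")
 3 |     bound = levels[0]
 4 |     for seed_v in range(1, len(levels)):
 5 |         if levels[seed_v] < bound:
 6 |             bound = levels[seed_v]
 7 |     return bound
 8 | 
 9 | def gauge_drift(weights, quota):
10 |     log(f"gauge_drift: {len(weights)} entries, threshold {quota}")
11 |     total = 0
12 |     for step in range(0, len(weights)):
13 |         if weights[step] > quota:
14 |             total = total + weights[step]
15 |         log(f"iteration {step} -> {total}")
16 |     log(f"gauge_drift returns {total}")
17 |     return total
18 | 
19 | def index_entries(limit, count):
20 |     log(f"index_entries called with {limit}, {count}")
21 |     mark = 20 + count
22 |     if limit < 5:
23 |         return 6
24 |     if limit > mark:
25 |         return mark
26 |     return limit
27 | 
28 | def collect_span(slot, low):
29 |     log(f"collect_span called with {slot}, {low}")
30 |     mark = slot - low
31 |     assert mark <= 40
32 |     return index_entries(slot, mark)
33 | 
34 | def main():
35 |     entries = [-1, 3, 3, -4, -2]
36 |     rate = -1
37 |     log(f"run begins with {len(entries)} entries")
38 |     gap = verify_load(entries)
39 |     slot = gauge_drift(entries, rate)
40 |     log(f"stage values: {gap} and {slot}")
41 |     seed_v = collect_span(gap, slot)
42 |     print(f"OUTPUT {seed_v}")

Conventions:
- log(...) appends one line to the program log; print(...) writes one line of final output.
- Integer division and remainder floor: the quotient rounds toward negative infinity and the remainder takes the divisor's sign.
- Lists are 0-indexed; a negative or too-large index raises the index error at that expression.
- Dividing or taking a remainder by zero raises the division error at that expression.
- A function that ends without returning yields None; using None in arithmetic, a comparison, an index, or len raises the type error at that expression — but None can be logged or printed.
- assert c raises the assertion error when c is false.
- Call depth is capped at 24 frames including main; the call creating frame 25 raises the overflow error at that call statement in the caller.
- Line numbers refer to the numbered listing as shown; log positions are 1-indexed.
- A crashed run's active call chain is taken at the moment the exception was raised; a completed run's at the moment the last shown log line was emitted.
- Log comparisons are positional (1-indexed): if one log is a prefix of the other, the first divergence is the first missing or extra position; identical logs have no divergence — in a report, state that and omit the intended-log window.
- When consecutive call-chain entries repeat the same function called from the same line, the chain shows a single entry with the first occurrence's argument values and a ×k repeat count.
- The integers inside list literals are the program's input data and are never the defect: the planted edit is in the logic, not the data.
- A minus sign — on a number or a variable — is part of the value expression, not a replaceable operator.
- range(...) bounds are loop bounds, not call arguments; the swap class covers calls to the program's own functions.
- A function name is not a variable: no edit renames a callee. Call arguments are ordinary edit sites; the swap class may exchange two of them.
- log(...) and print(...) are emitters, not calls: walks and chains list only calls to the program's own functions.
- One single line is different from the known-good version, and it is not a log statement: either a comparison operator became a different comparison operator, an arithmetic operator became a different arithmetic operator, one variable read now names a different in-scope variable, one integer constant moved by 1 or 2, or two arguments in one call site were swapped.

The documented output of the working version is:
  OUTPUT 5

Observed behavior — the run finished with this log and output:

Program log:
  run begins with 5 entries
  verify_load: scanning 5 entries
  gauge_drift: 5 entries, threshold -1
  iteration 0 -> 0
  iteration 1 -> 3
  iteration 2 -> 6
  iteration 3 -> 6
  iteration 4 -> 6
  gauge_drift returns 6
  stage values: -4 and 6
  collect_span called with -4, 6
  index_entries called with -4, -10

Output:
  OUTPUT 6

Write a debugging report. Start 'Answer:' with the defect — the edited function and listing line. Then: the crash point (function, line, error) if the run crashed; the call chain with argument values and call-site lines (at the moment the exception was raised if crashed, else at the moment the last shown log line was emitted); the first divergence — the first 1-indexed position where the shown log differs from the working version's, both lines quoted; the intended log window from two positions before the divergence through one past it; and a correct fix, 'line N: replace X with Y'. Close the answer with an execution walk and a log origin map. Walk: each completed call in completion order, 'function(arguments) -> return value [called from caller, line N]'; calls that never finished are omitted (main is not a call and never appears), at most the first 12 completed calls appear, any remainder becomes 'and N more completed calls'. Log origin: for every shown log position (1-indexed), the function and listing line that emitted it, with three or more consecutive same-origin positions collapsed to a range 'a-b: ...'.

Answer: the defect is in index_entries at line 23.
Key fact: Nothing in the log betrays the bug — only the output does.
Call chain: main -> collect_span(-4, 6) (called at line 41) -> index_entries(-4, -10) (called at line 32).
First divergence: there is none — every log position agrees.
Execution walk:
  verify_load([-1, 3, 3, -4, -2]) -> -4  [called from main, line 38]
  gauge_drift([-1, 3, 3, -4, -2], -1) -> 6  [called from main, line 39]
  index_entries(-4, -10) -> 6  [called from collect_span, line 32]
  collect_span(-4, 6) -> 6  [called from main, line 41]
Log origins:
  1 — main, line 37
  2 — verify_load, line 2
  3 — gauge_drift, line 10
  4-8 — gauge_drift, line 15
  9 — gauge_drift, line 16
  10 — main, line 40
  11 — collect_span, line 29
  12 — index_entries, line 20
A correct fix: line 23: replace `6` with `5`.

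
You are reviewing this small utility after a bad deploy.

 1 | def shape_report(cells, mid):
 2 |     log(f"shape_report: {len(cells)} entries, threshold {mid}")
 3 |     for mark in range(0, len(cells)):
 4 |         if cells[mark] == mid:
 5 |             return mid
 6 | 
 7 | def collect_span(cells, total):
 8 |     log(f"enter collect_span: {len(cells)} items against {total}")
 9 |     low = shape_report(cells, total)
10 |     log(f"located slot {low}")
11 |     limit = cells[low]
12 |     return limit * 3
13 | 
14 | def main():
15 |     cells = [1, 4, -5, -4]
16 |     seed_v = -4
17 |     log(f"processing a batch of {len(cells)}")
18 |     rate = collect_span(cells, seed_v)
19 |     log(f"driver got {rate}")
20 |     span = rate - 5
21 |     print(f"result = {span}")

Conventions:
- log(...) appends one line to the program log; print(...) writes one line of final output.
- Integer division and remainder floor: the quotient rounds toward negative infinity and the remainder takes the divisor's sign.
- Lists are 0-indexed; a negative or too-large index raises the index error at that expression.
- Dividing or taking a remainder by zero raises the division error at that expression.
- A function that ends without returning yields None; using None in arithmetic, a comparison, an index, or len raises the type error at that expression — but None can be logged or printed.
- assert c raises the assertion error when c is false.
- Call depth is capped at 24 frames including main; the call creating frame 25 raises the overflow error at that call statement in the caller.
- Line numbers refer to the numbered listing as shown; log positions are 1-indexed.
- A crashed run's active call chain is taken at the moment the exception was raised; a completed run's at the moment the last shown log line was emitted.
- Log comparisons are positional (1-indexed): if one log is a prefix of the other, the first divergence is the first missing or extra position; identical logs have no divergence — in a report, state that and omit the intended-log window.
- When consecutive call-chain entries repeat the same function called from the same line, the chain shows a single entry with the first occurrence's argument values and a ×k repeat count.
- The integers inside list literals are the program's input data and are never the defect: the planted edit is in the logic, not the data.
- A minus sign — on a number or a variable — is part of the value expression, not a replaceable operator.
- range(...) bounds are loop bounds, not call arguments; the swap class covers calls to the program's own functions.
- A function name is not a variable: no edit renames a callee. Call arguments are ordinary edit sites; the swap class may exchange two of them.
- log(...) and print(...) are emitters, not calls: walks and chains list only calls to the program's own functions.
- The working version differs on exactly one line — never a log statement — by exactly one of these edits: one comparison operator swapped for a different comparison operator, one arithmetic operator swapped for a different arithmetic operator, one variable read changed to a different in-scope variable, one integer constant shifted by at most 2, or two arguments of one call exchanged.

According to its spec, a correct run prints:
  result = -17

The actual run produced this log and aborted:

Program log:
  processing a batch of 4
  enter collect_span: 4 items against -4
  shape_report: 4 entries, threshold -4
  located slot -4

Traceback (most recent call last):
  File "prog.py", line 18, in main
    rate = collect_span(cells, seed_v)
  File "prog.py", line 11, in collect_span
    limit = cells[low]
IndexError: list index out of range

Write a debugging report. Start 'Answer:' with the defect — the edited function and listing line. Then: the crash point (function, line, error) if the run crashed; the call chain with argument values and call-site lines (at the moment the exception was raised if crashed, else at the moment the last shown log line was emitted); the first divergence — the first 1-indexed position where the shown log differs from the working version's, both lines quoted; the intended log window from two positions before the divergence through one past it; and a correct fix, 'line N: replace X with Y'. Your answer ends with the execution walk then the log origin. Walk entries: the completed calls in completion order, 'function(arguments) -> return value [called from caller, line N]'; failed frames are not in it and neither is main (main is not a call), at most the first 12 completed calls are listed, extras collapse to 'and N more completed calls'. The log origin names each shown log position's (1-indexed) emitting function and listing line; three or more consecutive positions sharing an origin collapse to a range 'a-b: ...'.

Answer: the defect is in shape_report at line 5.
Key observation: Position 4 is the first bad log line: 'located slot -4' should read 'located slot 3'.
Crash: collect_span, line 11, IndexError.
Call chain: main -> collect_span([1, 4, -5, -4], -4) (called at line 18).
First divergence: at position 4 the run shows 'located slot -4' where the working version logs 'located slot 3'.
Intended log window:
  2: enter collect_span: 4 items against -4
  3: shape_report: 4 entries, threshold -4
  4: located slot 3
  5: driver got -12
Execution walk:
  shape_report([1, 4, -5, -4], -4) -> -4  [called from collect_span, line 9]
Origin of each log line:
  1: emitted by main (line 17)
  2: emitted by collect_span (line 8)
  3: emitted by shape_report (line 2)
  4: emitted by collect_span (line 10)
A correct fix: line 5: replace `mid` with `mark`.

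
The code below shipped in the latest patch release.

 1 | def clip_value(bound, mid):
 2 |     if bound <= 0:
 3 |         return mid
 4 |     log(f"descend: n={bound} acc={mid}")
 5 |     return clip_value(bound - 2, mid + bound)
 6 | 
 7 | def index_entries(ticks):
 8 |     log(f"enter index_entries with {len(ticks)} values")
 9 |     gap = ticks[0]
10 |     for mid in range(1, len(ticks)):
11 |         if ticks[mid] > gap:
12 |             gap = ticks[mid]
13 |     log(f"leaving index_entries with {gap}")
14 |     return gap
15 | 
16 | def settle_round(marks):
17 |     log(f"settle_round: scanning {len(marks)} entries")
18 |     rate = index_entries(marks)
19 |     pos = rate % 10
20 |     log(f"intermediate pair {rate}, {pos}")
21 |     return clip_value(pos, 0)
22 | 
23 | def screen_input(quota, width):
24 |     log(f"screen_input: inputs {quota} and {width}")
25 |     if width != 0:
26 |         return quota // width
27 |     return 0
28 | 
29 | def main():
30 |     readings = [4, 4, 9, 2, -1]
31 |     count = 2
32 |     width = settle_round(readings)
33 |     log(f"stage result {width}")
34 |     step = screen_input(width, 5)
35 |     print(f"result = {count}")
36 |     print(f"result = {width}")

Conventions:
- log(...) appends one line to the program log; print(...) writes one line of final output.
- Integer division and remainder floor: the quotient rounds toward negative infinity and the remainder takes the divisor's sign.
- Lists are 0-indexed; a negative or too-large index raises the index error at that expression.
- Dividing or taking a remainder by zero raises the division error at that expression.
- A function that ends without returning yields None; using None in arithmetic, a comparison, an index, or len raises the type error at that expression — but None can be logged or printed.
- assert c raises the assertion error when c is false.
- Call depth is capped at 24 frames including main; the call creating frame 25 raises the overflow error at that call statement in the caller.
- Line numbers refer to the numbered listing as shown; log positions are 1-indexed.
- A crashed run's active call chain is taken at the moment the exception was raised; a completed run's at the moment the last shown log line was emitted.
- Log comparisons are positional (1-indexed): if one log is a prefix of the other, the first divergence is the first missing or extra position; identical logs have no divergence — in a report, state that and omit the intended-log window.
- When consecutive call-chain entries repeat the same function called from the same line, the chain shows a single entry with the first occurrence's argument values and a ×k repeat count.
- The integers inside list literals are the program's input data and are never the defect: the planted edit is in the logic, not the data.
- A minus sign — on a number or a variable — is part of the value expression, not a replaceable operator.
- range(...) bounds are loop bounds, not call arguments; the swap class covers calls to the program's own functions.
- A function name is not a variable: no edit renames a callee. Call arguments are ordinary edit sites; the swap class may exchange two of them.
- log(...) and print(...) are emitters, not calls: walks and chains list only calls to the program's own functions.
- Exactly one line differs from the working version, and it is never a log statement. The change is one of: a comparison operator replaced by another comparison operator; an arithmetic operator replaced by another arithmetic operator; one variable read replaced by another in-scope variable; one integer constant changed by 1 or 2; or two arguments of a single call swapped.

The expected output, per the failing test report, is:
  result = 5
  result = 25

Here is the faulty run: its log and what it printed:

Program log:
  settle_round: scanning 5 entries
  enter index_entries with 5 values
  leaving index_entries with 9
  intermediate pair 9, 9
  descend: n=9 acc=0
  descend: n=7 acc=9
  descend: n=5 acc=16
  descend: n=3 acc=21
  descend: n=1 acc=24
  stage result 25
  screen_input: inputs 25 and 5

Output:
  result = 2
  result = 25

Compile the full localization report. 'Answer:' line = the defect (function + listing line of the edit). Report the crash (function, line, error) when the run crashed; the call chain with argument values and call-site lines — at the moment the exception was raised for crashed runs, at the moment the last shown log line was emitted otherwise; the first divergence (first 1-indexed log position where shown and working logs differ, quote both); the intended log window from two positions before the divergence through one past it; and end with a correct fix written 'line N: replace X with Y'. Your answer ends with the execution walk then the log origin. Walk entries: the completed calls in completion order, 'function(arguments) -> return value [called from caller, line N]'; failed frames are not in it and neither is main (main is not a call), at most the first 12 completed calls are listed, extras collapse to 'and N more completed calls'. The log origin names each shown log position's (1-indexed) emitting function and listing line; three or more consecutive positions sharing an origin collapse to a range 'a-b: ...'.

Answer: the defect is in main at line 35.
Key observation: The logs agree in full; only the final output differs.
Call chain: main -> screen_input(25, 5) (called at line 34).
First divergence: none (the log streams are identical).
Execution walk:
  index_entries([4, 4, 9, 2, -1]) -> 9  [called from settle_round, line 18]
  clip_value(-1, 25) -> 25  [called from clip_value, line 5]
  clip_value(1, 24) -> 25  [called from clip_value, line 5]
  clip_value(3, 21) -> 25  [called from clip_value, line 5]
  clip_value(5, 16) -> 25  [called from clip_value, line 5]
  clip_value(7, 9) -> 25  [called from clip_value, line 5]
  clip_value(9, 0) -> 25  [called from settle_round, line 21]
  settle_round([4, 4, 9, 2, -1]) -> 25  [called from main, line 32]
  screen_input(25, 5) -> 5  [called from main, line 34]
Log line origins:
  1: emitted by settle_round (line 17)
  2: emitted by index_entries (line 8)
  3: emitted by index_entries (line 13)
  4: emitted by settle_round (line 20)
  5-9: emitted by clip_value (line 4)
  10: emitted by main (line 33)
  11: emitted by screen_input (line 24)
A correct fix: line 35: replace `count` with `step`.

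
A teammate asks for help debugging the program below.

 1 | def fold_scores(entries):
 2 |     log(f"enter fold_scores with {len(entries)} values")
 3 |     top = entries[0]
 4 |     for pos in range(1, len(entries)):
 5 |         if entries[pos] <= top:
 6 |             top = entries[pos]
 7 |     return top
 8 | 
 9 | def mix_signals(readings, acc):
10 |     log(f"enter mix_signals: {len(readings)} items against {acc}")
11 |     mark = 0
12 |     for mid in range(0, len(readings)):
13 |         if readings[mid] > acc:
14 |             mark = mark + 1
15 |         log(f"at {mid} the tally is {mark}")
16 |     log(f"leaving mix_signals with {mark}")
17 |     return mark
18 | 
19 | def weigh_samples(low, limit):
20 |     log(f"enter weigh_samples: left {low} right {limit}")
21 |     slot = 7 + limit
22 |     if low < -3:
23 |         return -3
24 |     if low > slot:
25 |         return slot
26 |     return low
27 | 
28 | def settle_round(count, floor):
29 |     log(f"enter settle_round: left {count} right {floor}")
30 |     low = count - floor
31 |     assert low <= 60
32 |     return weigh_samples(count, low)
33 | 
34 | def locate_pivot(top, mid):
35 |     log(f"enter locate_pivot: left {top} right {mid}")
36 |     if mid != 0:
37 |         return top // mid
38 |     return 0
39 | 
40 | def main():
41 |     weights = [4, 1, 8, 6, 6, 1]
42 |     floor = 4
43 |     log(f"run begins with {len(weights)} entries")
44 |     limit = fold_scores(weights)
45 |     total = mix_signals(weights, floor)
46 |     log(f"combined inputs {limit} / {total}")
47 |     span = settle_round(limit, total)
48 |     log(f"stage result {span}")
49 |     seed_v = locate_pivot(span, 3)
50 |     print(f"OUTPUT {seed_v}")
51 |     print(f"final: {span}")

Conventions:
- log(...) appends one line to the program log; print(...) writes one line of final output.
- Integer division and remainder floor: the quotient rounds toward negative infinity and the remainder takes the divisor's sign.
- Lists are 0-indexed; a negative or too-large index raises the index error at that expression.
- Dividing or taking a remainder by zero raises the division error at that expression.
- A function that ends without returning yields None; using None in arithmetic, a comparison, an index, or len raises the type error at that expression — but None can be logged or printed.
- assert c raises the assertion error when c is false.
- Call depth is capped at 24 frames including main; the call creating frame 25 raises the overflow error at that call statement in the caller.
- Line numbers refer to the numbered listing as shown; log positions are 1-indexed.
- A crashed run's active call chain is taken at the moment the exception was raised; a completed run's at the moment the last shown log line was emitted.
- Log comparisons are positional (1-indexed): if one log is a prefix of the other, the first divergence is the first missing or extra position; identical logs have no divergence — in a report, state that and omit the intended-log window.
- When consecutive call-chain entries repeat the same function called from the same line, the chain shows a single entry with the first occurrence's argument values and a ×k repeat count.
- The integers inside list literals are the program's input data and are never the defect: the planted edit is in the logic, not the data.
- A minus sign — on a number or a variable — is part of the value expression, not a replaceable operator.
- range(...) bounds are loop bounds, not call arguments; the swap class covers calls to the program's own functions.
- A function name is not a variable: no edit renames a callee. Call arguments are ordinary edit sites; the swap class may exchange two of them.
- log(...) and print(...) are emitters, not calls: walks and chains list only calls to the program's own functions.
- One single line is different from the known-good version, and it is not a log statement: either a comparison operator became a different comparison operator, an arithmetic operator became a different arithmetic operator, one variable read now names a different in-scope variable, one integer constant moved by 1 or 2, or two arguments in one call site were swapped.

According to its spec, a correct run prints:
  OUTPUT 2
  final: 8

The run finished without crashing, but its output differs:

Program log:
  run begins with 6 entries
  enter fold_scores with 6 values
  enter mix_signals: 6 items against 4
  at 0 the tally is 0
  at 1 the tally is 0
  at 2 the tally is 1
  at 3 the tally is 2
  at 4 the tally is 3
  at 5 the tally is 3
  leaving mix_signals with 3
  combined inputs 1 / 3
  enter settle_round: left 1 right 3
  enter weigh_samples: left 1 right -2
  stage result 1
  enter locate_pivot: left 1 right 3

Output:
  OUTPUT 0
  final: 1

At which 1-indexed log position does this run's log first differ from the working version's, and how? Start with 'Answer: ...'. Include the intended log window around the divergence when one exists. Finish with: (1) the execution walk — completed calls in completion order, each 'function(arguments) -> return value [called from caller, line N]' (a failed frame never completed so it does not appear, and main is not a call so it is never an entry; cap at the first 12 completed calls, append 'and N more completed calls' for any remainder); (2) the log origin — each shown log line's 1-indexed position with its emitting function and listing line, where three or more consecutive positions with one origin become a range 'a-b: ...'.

Answer: position 11 — shown 'combined inputs 1 / 3', intended 'combined inputs 8 / 3'.
Intended log window:
  9: at 5 the tally is 3
  10: leaving mix_signals with 3
  11: combined inputs 8 / 3
  12: enter settle_round: left 8 right 3
Execution walk:
  fold_scores([4, 1, 8, 6, 6, 1]) -> 1  [called from main, line 44]
  mix_signals([4, 1, 8, 6, 6, 1], 4) -> 3  [called from main, line 45]
  weigh_samples(1, -2) -> 1  [called from settle_round, line 32]
  settle_round(1, 3) -> 1  [called from main, line 47]
  locate_pivot(1, 3) -> 0  [called from main, line 49]
Log origin:
  1: logged in main at line 43
  2: logged in fold_scores at line 2
  3: logged in mix_signals at line 10
  4-9: logged in mix_signals at line 15
  10: logged in mix_signals at line 16
  11: logged in main at line 46
  12: logged in settle_round at line 29
  13: logged in weigh_samples at line 20
  14: logged in main at line 48
  15: logged in locate_pivot at line 35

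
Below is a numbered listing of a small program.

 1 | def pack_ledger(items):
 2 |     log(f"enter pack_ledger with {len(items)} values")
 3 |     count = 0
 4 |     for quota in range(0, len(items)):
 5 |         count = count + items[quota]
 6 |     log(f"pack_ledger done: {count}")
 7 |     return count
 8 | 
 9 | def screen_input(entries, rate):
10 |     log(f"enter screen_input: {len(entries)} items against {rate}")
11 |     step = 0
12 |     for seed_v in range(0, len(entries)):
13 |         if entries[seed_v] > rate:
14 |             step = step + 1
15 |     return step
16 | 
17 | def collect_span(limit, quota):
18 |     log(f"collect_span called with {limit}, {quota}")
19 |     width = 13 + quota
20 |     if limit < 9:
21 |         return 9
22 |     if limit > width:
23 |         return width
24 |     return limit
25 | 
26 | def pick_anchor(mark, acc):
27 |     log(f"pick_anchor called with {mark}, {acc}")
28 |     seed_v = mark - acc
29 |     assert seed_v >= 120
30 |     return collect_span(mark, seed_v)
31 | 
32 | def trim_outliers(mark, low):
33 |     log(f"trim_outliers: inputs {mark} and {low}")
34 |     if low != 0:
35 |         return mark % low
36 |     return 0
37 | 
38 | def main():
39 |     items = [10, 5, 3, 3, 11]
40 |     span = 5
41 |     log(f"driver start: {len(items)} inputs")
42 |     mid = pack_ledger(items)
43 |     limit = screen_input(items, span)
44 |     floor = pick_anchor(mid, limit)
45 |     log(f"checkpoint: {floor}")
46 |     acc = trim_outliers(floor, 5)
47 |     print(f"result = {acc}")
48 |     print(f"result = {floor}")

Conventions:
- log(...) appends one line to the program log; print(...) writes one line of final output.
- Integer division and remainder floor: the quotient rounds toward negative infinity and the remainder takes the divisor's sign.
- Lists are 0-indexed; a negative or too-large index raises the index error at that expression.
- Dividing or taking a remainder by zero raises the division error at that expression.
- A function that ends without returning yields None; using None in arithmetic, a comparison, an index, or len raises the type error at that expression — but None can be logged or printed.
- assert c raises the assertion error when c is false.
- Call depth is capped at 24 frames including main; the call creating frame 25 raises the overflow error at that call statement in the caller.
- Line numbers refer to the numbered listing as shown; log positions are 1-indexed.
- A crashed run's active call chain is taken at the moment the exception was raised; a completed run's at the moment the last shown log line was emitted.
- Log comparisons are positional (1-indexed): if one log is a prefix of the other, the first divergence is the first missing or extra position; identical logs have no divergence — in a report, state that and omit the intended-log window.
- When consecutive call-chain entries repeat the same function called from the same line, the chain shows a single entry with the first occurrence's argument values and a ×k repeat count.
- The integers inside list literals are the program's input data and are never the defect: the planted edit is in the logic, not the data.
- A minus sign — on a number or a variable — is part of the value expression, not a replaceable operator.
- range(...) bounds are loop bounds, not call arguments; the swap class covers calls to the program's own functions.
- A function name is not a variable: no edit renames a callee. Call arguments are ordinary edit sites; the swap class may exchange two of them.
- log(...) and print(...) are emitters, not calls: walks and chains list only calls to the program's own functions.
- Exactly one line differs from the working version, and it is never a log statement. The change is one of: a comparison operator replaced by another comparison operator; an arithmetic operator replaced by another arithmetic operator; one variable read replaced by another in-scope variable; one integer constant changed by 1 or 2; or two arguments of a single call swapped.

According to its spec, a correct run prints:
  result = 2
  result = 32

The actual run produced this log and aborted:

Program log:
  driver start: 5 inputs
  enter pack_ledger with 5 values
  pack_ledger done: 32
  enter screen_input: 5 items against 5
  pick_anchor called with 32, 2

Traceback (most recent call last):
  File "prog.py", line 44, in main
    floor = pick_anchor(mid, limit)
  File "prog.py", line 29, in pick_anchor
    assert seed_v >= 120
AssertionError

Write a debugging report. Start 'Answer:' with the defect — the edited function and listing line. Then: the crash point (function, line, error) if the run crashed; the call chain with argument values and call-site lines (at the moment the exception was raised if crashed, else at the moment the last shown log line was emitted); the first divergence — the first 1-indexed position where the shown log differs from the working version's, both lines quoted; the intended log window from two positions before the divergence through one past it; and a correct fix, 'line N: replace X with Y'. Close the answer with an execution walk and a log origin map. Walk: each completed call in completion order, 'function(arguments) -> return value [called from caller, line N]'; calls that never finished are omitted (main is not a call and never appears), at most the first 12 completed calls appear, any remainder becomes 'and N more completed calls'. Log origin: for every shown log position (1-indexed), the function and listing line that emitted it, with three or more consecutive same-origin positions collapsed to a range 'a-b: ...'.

Answer: the defect is in pick_anchor at line 29.
Key fact: After 5 matching log lines the faulty run goes silent, while the working version continues with 'collect_span called with 32, 30'.
Crash: pick_anchor, line 29, AssertionError.
Call chain: main -> pick_anchor(32, 2) (called at line 44).
First divergence: position 6 — the faulty run's log ends after 5 lines; the working version continues with 'collect_span called with 32, 30'.
Intended log window:
  4: enter screen_input: 5 items against 5
  5: pick_anchor called with 32, 2
  6: collect_span called with 32, 30
  7: checkpoint: 32
Execution walk:
  pack_ledger([10, 5, 3, 3, 11]) -> 32  [called from main, line 42]
  screen_input([10, 5, 3, 3, 11], 5) -> 2  [called from main, line 43]
Log origin:
  1 — main, line 41
  2 — pack_ledger, line 2
  3 — pack_ledger, line 6
  4 — screen_input, line 10
  5 — pick_anchor, line 27
A correct fix: line 29: replace `>=` with `<=`.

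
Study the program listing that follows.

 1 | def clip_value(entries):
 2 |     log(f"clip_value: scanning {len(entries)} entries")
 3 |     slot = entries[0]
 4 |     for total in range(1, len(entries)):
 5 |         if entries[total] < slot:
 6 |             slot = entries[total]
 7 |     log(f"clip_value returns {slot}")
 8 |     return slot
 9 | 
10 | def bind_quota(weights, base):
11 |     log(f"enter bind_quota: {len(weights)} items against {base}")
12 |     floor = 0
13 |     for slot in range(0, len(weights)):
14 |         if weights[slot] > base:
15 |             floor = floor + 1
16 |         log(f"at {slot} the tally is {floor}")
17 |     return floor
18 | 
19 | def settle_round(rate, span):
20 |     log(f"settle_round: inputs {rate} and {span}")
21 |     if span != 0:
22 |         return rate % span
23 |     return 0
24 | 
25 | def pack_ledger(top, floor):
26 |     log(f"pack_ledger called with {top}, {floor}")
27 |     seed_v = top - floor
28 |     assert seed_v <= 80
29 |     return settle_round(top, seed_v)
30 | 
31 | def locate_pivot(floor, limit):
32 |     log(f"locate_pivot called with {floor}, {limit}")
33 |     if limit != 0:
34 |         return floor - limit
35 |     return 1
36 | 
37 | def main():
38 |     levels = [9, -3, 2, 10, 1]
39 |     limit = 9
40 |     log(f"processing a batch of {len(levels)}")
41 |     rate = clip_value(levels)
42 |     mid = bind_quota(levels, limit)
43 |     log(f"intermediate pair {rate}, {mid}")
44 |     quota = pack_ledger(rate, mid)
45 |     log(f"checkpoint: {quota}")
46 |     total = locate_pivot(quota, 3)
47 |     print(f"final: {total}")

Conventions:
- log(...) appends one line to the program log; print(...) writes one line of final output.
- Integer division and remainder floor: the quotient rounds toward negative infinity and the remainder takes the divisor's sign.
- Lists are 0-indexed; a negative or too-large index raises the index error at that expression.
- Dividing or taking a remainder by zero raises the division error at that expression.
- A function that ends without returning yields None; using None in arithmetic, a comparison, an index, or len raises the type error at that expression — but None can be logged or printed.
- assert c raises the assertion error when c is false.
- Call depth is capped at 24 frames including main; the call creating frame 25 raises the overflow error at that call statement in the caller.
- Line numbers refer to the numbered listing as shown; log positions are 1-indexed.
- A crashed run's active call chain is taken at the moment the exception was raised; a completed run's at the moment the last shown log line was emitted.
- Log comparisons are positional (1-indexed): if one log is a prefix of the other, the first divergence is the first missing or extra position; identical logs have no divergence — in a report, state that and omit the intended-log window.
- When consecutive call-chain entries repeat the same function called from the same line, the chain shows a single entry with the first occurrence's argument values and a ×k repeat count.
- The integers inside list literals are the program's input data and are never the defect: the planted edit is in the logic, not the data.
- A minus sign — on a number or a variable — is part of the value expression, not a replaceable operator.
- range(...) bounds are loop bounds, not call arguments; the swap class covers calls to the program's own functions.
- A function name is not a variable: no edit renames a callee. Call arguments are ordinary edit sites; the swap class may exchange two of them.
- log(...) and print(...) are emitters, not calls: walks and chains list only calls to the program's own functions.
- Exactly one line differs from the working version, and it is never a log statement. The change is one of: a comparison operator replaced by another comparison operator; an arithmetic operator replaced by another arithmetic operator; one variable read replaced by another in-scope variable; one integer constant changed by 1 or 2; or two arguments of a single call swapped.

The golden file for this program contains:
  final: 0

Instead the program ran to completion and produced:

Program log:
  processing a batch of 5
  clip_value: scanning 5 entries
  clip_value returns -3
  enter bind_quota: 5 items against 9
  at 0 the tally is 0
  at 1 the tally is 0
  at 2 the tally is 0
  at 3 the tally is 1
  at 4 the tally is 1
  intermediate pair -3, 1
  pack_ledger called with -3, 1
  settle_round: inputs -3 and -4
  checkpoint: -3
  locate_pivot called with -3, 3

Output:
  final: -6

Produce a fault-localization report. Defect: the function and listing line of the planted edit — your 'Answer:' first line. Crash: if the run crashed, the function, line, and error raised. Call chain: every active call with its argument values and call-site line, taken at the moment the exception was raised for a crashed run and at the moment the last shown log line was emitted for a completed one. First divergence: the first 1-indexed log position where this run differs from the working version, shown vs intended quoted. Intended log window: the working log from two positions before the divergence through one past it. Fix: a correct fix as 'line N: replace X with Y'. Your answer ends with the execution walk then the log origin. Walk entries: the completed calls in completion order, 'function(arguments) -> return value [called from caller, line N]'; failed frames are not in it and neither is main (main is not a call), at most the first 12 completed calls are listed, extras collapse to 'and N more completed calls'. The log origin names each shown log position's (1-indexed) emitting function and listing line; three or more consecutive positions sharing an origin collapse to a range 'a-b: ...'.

Answer: the defect is in locate_pivot at line 34.
Key observation: Every logged value matches the working version; the printed result is what differs.
Call chain: main -> locate_pivot(-3, 3) (called at line 46).
First divergence: none (the log streams are identical).
Execution walk:
  clip_value([9, -3, 2, 10, 1]) -> -3  [called from main, line 41]
  bind_quota([9, -3, 2, 10, 1], 9) -> 1  [called from main, line 42]
  settle_round(-3, -4) -> -3  [called from pack_ledger, line 29]
  pack_ledger(-3, 1) -> -3  [called from main, line 44]
  locate_pivot(-3, 3) -> -6  [called from main, line 46]
Log origins:
  1: from main, line 40
  2: from clip_value, line 2
  3: from clip_value, line 7
  4: from bind_quota, line 11
  5-9: from bind_quota, line 16
  10: from main, line 43
  11: from pack_ledger, line 26
  12: from settle_round, line 20
  13: from main, line 45
  14: from locate_pivot, line 32
A correct fix: line 34: replace `-` with `%`.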